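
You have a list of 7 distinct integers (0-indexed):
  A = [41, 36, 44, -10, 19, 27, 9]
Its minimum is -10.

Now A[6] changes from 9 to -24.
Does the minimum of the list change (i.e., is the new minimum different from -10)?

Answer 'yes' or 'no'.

Answer: yes

Derivation:
Old min = -10
Change: A[6] 9 -> -24
Changed element was NOT the min; min changes only if -24 < -10.
New min = -24; changed? yes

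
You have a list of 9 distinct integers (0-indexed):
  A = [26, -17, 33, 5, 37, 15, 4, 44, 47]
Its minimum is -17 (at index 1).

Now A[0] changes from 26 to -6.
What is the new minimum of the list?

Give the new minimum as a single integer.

Old min = -17 (at index 1)
Change: A[0] 26 -> -6
Changed element was NOT the old min.
  New min = min(old_min, new_val) = min(-17, -6) = -17

Answer: -17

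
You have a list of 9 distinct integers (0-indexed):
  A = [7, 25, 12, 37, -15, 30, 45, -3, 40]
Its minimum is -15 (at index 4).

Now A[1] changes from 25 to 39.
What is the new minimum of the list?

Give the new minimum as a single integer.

Old min = -15 (at index 4)
Change: A[1] 25 -> 39
Changed element was NOT the old min.
  New min = min(old_min, new_val) = min(-15, 39) = -15

Answer: -15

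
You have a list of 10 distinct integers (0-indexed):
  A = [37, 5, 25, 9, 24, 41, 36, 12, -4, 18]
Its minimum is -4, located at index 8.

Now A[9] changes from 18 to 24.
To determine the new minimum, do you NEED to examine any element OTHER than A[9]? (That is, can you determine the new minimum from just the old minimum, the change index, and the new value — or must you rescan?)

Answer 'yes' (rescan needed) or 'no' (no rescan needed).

Old min = -4 at index 8
Change at index 9: 18 -> 24
Index 9 was NOT the min. New min = min(-4, 24). No rescan of other elements needed.
Needs rescan: no

Answer: no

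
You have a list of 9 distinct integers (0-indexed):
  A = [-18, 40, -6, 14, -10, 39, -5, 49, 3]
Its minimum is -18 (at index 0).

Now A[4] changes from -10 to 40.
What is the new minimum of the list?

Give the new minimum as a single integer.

Answer: -18

Derivation:
Old min = -18 (at index 0)
Change: A[4] -10 -> 40
Changed element was NOT the old min.
  New min = min(old_min, new_val) = min(-18, 40) = -18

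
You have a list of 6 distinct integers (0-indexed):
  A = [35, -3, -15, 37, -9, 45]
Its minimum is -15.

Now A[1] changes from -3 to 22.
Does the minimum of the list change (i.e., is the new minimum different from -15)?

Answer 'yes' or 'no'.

Answer: no

Derivation:
Old min = -15
Change: A[1] -3 -> 22
Changed element was NOT the min; min changes only if 22 < -15.
New min = -15; changed? no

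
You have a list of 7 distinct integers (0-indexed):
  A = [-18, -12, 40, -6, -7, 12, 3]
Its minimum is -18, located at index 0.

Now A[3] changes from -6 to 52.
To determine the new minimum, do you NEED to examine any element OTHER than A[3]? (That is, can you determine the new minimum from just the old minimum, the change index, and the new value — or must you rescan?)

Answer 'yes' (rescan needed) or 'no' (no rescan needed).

Answer: no

Derivation:
Old min = -18 at index 0
Change at index 3: -6 -> 52
Index 3 was NOT the min. New min = min(-18, 52). No rescan of other elements needed.
Needs rescan: no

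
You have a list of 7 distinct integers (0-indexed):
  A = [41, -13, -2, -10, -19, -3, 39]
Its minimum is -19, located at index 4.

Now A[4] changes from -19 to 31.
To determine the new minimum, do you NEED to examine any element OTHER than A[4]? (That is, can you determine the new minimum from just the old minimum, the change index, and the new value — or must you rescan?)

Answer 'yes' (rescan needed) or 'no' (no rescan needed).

Old min = -19 at index 4
Change at index 4: -19 -> 31
Index 4 WAS the min and new value 31 > old min -19. Must rescan other elements to find the new min.
Needs rescan: yes

Answer: yes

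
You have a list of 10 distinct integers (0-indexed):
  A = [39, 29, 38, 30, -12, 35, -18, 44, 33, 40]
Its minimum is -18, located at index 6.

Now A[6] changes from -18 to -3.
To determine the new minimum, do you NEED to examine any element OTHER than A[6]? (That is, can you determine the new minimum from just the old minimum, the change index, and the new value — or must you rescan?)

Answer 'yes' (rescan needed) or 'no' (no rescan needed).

Old min = -18 at index 6
Change at index 6: -18 -> -3
Index 6 WAS the min and new value -3 > old min -18. Must rescan other elements to find the new min.
Needs rescan: yes

Answer: yes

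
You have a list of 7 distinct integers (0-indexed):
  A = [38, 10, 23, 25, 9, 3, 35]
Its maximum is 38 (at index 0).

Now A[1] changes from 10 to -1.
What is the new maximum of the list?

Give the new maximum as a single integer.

Answer: 38

Derivation:
Old max = 38 (at index 0)
Change: A[1] 10 -> -1
Changed element was NOT the old max.
  New max = max(old_max, new_val) = max(38, -1) = 38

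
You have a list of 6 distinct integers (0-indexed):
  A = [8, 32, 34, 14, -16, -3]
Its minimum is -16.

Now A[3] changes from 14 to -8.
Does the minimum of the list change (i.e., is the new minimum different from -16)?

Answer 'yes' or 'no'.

Answer: no

Derivation:
Old min = -16
Change: A[3] 14 -> -8
Changed element was NOT the min; min changes only if -8 < -16.
New min = -16; changed? no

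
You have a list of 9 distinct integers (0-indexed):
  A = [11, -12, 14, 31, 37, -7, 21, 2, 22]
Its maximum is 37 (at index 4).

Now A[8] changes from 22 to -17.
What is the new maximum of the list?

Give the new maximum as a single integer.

Old max = 37 (at index 4)
Change: A[8] 22 -> -17
Changed element was NOT the old max.
  New max = max(old_max, new_val) = max(37, -17) = 37

Answer: 37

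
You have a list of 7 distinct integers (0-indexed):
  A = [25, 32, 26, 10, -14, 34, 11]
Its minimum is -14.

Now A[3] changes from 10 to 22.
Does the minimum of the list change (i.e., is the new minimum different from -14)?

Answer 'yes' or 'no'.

Old min = -14
Change: A[3] 10 -> 22
Changed element was NOT the min; min changes only if 22 < -14.
New min = -14; changed? no

Answer: no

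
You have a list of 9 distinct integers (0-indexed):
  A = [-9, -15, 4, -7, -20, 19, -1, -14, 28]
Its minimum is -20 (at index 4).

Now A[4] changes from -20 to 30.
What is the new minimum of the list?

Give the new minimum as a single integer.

Answer: -15

Derivation:
Old min = -20 (at index 4)
Change: A[4] -20 -> 30
Changed element WAS the min. Need to check: is 30 still <= all others?
  Min of remaining elements: -15
  New min = min(30, -15) = -15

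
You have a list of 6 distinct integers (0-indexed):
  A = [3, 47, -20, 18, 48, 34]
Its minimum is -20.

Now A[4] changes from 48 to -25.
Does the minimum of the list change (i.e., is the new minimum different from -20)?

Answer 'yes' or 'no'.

Answer: yes

Derivation:
Old min = -20
Change: A[4] 48 -> -25
Changed element was NOT the min; min changes only if -25 < -20.
New min = -25; changed? yes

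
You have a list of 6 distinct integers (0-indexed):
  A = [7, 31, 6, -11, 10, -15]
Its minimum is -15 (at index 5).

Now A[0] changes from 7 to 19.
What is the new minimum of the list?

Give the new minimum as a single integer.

Old min = -15 (at index 5)
Change: A[0] 7 -> 19
Changed element was NOT the old min.
  New min = min(old_min, new_val) = min(-15, 19) = -15

Answer: -15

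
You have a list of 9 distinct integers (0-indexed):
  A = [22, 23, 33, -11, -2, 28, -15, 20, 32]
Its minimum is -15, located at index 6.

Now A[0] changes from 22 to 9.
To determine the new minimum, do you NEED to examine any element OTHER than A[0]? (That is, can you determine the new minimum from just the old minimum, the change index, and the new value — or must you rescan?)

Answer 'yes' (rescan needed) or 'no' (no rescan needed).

Answer: no

Derivation:
Old min = -15 at index 6
Change at index 0: 22 -> 9
Index 0 was NOT the min. New min = min(-15, 9). No rescan of other elements needed.
Needs rescan: no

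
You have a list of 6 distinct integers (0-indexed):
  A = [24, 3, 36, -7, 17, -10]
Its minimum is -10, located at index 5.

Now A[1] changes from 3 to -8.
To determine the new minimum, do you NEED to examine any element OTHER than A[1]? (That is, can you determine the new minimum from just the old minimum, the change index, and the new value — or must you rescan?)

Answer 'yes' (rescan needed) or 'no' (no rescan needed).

Old min = -10 at index 5
Change at index 1: 3 -> -8
Index 1 was NOT the min. New min = min(-10, -8). No rescan of other elements needed.
Needs rescan: no

Answer: no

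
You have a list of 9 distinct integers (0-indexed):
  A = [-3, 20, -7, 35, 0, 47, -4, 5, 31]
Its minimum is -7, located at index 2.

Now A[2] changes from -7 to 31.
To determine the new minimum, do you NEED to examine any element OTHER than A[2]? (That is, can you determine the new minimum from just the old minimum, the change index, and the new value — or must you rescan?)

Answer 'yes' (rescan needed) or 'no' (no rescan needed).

Old min = -7 at index 2
Change at index 2: -7 -> 31
Index 2 WAS the min and new value 31 > old min -7. Must rescan other elements to find the new min.
Needs rescan: yes

Answer: yes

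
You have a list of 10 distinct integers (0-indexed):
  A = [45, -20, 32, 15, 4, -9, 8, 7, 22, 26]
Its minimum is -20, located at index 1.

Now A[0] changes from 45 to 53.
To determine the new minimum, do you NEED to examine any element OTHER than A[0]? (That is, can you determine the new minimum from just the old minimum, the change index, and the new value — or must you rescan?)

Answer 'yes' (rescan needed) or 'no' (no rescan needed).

Old min = -20 at index 1
Change at index 0: 45 -> 53
Index 0 was NOT the min. New min = min(-20, 53). No rescan of other elements needed.
Needs rescan: no

Answer: no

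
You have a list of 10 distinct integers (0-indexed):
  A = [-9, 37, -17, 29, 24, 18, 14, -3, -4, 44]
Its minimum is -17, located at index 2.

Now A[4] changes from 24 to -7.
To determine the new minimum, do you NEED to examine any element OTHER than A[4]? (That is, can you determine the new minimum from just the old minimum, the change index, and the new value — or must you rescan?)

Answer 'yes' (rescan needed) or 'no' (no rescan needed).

Answer: no

Derivation:
Old min = -17 at index 2
Change at index 4: 24 -> -7
Index 4 was NOT the min. New min = min(-17, -7). No rescan of other elements needed.
Needs rescan: no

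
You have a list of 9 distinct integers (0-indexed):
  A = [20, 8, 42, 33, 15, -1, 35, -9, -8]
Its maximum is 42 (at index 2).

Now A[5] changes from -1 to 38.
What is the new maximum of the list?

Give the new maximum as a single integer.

Answer: 42

Derivation:
Old max = 42 (at index 2)
Change: A[5] -1 -> 38
Changed element was NOT the old max.
  New max = max(old_max, new_val) = max(42, 38) = 42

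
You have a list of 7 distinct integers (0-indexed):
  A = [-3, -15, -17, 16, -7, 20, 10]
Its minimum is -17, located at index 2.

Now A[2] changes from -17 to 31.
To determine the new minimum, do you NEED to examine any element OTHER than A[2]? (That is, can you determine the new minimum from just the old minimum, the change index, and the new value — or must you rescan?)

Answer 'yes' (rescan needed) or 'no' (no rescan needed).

Old min = -17 at index 2
Change at index 2: -17 -> 31
Index 2 WAS the min and new value 31 > old min -17. Must rescan other elements to find the new min.
Needs rescan: yes

Answer: yes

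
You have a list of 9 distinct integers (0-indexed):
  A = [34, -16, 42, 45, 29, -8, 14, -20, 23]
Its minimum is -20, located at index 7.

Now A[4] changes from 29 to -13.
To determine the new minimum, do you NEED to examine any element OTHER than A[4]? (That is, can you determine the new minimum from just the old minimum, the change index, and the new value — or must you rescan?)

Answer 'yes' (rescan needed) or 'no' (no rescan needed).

Answer: no

Derivation:
Old min = -20 at index 7
Change at index 4: 29 -> -13
Index 4 was NOT the min. New min = min(-20, -13). No rescan of other elements needed.
Needs rescan: no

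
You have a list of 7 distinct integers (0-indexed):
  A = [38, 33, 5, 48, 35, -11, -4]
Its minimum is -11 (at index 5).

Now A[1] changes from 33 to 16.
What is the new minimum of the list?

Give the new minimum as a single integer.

Old min = -11 (at index 5)
Change: A[1] 33 -> 16
Changed element was NOT the old min.
  New min = min(old_min, new_val) = min(-11, 16) = -11

Answer: -11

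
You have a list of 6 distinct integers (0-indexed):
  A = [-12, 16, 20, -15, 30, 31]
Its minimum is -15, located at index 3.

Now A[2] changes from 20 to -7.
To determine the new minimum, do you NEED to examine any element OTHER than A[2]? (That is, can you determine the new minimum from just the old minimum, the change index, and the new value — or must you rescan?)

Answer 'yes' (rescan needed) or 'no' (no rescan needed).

Answer: no

Derivation:
Old min = -15 at index 3
Change at index 2: 20 -> -7
Index 2 was NOT the min. New min = min(-15, -7). No rescan of other elements needed.
Needs rescan: no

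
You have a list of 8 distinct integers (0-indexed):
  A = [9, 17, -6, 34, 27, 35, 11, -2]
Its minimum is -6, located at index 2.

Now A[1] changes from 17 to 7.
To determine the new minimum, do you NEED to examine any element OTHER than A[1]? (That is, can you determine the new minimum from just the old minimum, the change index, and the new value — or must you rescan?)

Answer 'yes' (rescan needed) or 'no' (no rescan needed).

Old min = -6 at index 2
Change at index 1: 17 -> 7
Index 1 was NOT the min. New min = min(-6, 7). No rescan of other elements needed.
Needs rescan: no

Answer: no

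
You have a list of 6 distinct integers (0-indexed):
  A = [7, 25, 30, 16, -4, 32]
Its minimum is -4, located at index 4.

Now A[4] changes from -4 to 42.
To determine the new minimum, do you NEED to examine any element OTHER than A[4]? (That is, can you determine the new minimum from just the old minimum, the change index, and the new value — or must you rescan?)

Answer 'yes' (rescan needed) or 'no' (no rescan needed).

Old min = -4 at index 4
Change at index 4: -4 -> 42
Index 4 WAS the min and new value 42 > old min -4. Must rescan other elements to find the new min.
Needs rescan: yes

Answer: yes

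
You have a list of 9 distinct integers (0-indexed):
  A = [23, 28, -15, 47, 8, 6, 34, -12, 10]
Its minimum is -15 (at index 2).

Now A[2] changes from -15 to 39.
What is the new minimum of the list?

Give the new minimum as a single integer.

Answer: -12

Derivation:
Old min = -15 (at index 2)
Change: A[2] -15 -> 39
Changed element WAS the min. Need to check: is 39 still <= all others?
  Min of remaining elements: -12
  New min = min(39, -12) = -12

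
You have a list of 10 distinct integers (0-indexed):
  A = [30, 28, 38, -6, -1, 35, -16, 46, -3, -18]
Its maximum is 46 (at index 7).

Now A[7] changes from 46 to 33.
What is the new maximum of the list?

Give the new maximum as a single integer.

Answer: 38

Derivation:
Old max = 46 (at index 7)
Change: A[7] 46 -> 33
Changed element WAS the max -> may need rescan.
  Max of remaining elements: 38
  New max = max(33, 38) = 38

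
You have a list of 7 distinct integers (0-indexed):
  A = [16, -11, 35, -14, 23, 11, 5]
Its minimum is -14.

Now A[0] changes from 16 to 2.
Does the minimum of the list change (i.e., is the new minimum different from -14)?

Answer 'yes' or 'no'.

Old min = -14
Change: A[0] 16 -> 2
Changed element was NOT the min; min changes only if 2 < -14.
New min = -14; changed? no

Answer: no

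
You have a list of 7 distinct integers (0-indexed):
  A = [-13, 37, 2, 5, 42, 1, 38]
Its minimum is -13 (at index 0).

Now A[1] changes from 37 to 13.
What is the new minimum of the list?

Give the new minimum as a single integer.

Old min = -13 (at index 0)
Change: A[1] 37 -> 13
Changed element was NOT the old min.
  New min = min(old_min, new_val) = min(-13, 13) = -13

Answer: -13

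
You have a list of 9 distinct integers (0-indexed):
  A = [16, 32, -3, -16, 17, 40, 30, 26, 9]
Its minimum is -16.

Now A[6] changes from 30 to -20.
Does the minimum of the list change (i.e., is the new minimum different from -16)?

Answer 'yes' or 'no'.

Answer: yes

Derivation:
Old min = -16
Change: A[6] 30 -> -20
Changed element was NOT the min; min changes only if -20 < -16.
New min = -20; changed? yes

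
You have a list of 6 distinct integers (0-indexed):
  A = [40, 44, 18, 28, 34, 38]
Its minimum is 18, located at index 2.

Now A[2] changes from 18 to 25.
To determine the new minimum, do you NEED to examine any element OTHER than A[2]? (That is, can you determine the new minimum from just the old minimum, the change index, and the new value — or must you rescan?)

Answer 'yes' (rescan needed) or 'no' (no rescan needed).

Old min = 18 at index 2
Change at index 2: 18 -> 25
Index 2 WAS the min and new value 25 > old min 18. Must rescan other elements to find the new min.
Needs rescan: yes

Answer: yes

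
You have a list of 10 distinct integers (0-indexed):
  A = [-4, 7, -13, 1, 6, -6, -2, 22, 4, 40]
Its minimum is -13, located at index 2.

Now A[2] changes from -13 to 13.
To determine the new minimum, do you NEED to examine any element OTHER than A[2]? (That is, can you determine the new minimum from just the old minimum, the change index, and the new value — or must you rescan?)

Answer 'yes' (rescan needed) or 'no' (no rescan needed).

Answer: yes

Derivation:
Old min = -13 at index 2
Change at index 2: -13 -> 13
Index 2 WAS the min and new value 13 > old min -13. Must rescan other elements to find the new min.
Needs rescan: yes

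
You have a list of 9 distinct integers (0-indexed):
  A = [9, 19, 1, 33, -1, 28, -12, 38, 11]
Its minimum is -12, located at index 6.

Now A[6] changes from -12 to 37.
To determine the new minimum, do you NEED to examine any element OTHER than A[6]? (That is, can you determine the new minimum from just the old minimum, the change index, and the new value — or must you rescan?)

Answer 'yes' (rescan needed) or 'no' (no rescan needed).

Old min = -12 at index 6
Change at index 6: -12 -> 37
Index 6 WAS the min and new value 37 > old min -12. Must rescan other elements to find the new min.
Needs rescan: yes

Answer: yes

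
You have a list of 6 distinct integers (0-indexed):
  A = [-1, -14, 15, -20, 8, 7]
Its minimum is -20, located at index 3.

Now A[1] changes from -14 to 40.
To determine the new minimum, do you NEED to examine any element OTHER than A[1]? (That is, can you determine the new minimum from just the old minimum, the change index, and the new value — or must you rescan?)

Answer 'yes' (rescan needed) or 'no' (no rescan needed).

Answer: no

Derivation:
Old min = -20 at index 3
Change at index 1: -14 -> 40
Index 1 was NOT the min. New min = min(-20, 40). No rescan of other elements needed.
Needs rescan: no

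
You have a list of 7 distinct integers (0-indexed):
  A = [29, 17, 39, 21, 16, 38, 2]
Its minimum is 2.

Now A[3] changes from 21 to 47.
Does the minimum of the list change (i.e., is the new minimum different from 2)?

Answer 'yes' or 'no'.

Old min = 2
Change: A[3] 21 -> 47
Changed element was NOT the min; min changes only if 47 < 2.
New min = 2; changed? no

Answer: no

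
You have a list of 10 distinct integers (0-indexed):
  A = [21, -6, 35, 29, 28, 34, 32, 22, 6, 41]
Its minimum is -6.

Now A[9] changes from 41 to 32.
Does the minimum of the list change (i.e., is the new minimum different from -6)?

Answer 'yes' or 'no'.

Answer: no

Derivation:
Old min = -6
Change: A[9] 41 -> 32
Changed element was NOT the min; min changes only if 32 < -6.
New min = -6; changed? no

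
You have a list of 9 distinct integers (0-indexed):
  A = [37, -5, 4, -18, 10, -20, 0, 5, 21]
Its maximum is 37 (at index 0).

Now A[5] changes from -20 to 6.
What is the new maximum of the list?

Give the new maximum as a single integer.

Old max = 37 (at index 0)
Change: A[5] -20 -> 6
Changed element was NOT the old max.
  New max = max(old_max, new_val) = max(37, 6) = 37

Answer: 37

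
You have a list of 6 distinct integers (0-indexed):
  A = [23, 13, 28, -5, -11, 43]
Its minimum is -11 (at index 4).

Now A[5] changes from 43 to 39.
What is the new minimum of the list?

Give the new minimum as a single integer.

Answer: -11

Derivation:
Old min = -11 (at index 4)
Change: A[5] 43 -> 39
Changed element was NOT the old min.
  New min = min(old_min, new_val) = min(-11, 39) = -11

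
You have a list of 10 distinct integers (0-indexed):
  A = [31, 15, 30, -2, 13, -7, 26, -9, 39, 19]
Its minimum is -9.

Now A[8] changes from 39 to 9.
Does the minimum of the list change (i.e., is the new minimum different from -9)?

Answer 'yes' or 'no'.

Answer: no

Derivation:
Old min = -9
Change: A[8] 39 -> 9
Changed element was NOT the min; min changes only if 9 < -9.
New min = -9; changed? no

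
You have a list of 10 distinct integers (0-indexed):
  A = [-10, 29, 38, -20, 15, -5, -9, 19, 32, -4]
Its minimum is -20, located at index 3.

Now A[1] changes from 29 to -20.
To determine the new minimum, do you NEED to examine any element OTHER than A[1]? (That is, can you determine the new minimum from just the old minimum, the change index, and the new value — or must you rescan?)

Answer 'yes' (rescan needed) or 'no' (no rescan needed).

Old min = -20 at index 3
Change at index 1: 29 -> -20
Index 1 was NOT the min. New min = min(-20, -20). No rescan of other elements needed.
Needs rescan: no

Answer: no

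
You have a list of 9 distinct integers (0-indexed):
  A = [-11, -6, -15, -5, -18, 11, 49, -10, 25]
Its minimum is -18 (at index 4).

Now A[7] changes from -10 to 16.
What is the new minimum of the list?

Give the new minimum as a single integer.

Answer: -18

Derivation:
Old min = -18 (at index 4)
Change: A[7] -10 -> 16
Changed element was NOT the old min.
  New min = min(old_min, new_val) = min(-18, 16) = -18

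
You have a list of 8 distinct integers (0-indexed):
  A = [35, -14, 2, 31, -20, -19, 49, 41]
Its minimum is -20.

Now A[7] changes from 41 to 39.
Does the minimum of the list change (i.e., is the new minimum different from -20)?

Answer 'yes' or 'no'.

Old min = -20
Change: A[7] 41 -> 39
Changed element was NOT the min; min changes only if 39 < -20.
New min = -20; changed? no

Answer: no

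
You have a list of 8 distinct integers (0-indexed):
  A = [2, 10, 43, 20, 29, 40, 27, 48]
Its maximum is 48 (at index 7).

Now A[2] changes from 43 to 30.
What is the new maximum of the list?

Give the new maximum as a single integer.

Old max = 48 (at index 7)
Change: A[2] 43 -> 30
Changed element was NOT the old max.
  New max = max(old_max, new_val) = max(48, 30) = 48

Answer: 48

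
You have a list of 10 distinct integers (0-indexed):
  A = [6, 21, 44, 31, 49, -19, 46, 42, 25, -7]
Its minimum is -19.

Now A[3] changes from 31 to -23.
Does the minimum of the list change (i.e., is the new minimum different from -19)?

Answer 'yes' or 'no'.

Old min = -19
Change: A[3] 31 -> -23
Changed element was NOT the min; min changes only if -23 < -19.
New min = -23; changed? yes

Answer: yes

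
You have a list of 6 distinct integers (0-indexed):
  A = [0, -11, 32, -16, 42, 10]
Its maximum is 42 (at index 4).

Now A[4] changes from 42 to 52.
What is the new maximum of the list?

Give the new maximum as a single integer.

Answer: 52

Derivation:
Old max = 42 (at index 4)
Change: A[4] 42 -> 52
Changed element WAS the max -> may need rescan.
  Max of remaining elements: 32
  New max = max(52, 32) = 52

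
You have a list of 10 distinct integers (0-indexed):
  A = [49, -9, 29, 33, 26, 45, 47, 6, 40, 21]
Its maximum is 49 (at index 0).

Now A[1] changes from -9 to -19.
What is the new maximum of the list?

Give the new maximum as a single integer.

Old max = 49 (at index 0)
Change: A[1] -9 -> -19
Changed element was NOT the old max.
  New max = max(old_max, new_val) = max(49, -19) = 49

Answer: 49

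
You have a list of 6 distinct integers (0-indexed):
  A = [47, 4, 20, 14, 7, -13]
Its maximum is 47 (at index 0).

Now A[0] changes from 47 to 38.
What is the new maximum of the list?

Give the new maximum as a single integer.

Answer: 38

Derivation:
Old max = 47 (at index 0)
Change: A[0] 47 -> 38
Changed element WAS the max -> may need rescan.
  Max of remaining elements: 20
  New max = max(38, 20) = 38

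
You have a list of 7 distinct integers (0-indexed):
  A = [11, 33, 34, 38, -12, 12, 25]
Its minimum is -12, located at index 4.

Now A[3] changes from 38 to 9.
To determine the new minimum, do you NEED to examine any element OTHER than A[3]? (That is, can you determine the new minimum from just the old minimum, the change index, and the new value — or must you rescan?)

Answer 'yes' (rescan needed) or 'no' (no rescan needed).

Old min = -12 at index 4
Change at index 3: 38 -> 9
Index 3 was NOT the min. New min = min(-12, 9). No rescan of other elements needed.
Needs rescan: no

Answer: no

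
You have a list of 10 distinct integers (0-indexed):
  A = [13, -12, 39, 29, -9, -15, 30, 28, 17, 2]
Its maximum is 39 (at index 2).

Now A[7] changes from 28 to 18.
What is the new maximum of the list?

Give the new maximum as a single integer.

Answer: 39

Derivation:
Old max = 39 (at index 2)
Change: A[7] 28 -> 18
Changed element was NOT the old max.
  New max = max(old_max, new_val) = max(39, 18) = 39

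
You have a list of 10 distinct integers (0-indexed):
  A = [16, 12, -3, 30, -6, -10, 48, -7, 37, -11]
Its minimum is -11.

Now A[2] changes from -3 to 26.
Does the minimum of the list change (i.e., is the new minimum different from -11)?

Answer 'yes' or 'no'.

Answer: no

Derivation:
Old min = -11
Change: A[2] -3 -> 26
Changed element was NOT the min; min changes only if 26 < -11.
New min = -11; changed? no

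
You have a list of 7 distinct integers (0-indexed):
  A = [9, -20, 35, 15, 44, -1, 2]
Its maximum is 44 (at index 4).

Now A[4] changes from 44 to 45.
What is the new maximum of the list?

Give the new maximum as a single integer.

Answer: 45

Derivation:
Old max = 44 (at index 4)
Change: A[4] 44 -> 45
Changed element WAS the max -> may need rescan.
  Max of remaining elements: 35
  New max = max(45, 35) = 45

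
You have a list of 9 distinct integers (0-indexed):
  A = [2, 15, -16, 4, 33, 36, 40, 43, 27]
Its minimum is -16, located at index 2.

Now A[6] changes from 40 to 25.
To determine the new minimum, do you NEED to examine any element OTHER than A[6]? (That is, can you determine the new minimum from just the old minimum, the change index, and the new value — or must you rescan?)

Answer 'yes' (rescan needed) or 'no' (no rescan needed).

Answer: no

Derivation:
Old min = -16 at index 2
Change at index 6: 40 -> 25
Index 6 was NOT the min. New min = min(-16, 25). No rescan of other elements needed.
Needs rescan: no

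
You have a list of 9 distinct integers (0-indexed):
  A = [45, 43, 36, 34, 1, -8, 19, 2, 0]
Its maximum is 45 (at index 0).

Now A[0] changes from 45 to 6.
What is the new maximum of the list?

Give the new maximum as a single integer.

Old max = 45 (at index 0)
Change: A[0] 45 -> 6
Changed element WAS the max -> may need rescan.
  Max of remaining elements: 43
  New max = max(6, 43) = 43

Answer: 43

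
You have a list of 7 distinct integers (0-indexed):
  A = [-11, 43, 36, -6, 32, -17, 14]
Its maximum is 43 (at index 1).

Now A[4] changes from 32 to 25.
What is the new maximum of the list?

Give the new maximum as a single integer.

Answer: 43

Derivation:
Old max = 43 (at index 1)
Change: A[4] 32 -> 25
Changed element was NOT the old max.
  New max = max(old_max, new_val) = max(43, 25) = 43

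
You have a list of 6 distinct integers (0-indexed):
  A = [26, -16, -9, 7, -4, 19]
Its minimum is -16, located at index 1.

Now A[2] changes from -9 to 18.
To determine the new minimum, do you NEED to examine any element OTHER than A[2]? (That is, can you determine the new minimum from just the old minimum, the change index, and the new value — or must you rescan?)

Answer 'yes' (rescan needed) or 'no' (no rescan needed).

Old min = -16 at index 1
Change at index 2: -9 -> 18
Index 2 was NOT the min. New min = min(-16, 18). No rescan of other elements needed.
Needs rescan: no

Answer: no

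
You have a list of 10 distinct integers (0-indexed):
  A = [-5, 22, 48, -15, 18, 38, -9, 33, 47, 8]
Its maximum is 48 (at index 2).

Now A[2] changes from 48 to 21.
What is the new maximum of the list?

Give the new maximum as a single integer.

Old max = 48 (at index 2)
Change: A[2] 48 -> 21
Changed element WAS the max -> may need rescan.
  Max of remaining elements: 47
  New max = max(21, 47) = 47

Answer: 47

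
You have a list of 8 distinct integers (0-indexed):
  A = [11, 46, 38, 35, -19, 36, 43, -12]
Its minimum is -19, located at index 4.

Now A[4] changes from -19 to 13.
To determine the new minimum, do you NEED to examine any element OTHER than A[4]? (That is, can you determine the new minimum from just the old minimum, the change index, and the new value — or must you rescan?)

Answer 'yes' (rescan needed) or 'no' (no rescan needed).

Answer: yes

Derivation:
Old min = -19 at index 4
Change at index 4: -19 -> 13
Index 4 WAS the min and new value 13 > old min -19. Must rescan other elements to find the new min.
Needs rescan: yes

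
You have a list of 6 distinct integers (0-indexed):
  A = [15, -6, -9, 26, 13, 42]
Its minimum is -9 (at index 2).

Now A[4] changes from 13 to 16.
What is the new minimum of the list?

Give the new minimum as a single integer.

Answer: -9

Derivation:
Old min = -9 (at index 2)
Change: A[4] 13 -> 16
Changed element was NOT the old min.
  New min = min(old_min, new_val) = min(-9, 16) = -9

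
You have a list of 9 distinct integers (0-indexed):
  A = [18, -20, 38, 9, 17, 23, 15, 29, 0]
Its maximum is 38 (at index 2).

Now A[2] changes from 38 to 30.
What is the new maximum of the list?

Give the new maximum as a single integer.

Old max = 38 (at index 2)
Change: A[2] 38 -> 30
Changed element WAS the max -> may need rescan.
  Max of remaining elements: 29
  New max = max(30, 29) = 30

Answer: 30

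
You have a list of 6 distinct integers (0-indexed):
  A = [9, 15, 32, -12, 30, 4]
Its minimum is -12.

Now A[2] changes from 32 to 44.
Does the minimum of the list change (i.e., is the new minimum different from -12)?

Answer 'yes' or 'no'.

Old min = -12
Change: A[2] 32 -> 44
Changed element was NOT the min; min changes only if 44 < -12.
New min = -12; changed? no

Answer: no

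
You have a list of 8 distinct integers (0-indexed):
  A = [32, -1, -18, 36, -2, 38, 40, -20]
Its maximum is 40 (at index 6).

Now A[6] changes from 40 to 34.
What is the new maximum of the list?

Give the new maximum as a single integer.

Answer: 38

Derivation:
Old max = 40 (at index 6)
Change: A[6] 40 -> 34
Changed element WAS the max -> may need rescan.
  Max of remaining elements: 38
  New max = max(34, 38) = 38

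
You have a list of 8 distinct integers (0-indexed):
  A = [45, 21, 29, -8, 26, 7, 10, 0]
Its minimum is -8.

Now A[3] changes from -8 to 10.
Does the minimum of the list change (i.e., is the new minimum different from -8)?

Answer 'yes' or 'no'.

Answer: yes

Derivation:
Old min = -8
Change: A[3] -8 -> 10
Changed element was the min; new min must be rechecked.
New min = 0; changed? yes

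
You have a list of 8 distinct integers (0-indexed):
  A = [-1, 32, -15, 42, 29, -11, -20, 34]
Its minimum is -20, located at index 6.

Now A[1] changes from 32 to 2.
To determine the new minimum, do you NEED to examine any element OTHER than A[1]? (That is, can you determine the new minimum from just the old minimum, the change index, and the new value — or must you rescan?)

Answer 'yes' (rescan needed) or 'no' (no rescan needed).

Answer: no

Derivation:
Old min = -20 at index 6
Change at index 1: 32 -> 2
Index 1 was NOT the min. New min = min(-20, 2). No rescan of other elements needed.
Needs rescan: no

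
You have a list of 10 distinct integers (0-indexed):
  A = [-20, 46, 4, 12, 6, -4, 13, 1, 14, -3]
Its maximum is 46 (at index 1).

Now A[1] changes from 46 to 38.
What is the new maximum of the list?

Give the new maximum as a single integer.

Answer: 38

Derivation:
Old max = 46 (at index 1)
Change: A[1] 46 -> 38
Changed element WAS the max -> may need rescan.
  Max of remaining elements: 14
  New max = max(38, 14) = 38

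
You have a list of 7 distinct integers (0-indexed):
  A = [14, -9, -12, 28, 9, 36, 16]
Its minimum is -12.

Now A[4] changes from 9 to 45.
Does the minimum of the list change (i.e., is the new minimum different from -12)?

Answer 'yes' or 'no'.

Answer: no

Derivation:
Old min = -12
Change: A[4] 9 -> 45
Changed element was NOT the min; min changes only if 45 < -12.
New min = -12; changed? no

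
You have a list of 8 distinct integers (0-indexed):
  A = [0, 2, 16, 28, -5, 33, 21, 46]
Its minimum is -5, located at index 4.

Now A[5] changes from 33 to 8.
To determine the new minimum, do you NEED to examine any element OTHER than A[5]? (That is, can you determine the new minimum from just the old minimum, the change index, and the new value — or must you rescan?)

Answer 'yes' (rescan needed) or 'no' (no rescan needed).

Old min = -5 at index 4
Change at index 5: 33 -> 8
Index 5 was NOT the min. New min = min(-5, 8). No rescan of other elements needed.
Needs rescan: no

Answer: no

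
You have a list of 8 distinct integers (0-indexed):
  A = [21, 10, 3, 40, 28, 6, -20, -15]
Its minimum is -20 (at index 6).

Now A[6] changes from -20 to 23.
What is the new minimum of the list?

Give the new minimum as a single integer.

Old min = -20 (at index 6)
Change: A[6] -20 -> 23
Changed element WAS the min. Need to check: is 23 still <= all others?
  Min of remaining elements: -15
  New min = min(23, -15) = -15

Answer: -15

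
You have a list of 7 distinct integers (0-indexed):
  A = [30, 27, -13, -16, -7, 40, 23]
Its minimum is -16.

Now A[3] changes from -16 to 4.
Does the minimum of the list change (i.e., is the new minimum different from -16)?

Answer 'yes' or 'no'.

Answer: yes

Derivation:
Old min = -16
Change: A[3] -16 -> 4
Changed element was the min; new min must be rechecked.
New min = -13; changed? yes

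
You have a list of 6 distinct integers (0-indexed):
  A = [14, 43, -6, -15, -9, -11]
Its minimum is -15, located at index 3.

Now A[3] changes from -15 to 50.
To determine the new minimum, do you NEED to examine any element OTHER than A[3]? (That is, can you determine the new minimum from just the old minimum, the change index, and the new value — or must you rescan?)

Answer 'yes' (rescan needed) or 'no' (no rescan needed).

Old min = -15 at index 3
Change at index 3: -15 -> 50
Index 3 WAS the min and new value 50 > old min -15. Must rescan other elements to find the new min.
Needs rescan: yes

Answer: yes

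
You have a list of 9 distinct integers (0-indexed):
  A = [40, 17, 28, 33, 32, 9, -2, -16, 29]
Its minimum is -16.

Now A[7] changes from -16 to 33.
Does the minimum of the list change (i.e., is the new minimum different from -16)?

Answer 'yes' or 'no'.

Answer: yes

Derivation:
Old min = -16
Change: A[7] -16 -> 33
Changed element was the min; new min must be rechecked.
New min = -2; changed? yes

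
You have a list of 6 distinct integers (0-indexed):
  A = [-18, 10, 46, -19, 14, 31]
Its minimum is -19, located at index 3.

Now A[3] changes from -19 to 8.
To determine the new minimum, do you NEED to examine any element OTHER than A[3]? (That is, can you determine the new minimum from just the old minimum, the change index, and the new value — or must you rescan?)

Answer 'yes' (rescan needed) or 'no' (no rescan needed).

Answer: yes

Derivation:
Old min = -19 at index 3
Change at index 3: -19 -> 8
Index 3 WAS the min and new value 8 > old min -19. Must rescan other elements to find the new min.
Needs rescan: yes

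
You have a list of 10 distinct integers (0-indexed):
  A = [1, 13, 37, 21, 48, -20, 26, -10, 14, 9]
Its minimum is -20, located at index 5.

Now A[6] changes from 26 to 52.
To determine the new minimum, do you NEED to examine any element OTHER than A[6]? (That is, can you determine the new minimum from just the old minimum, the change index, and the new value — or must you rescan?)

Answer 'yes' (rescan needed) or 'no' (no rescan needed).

Answer: no

Derivation:
Old min = -20 at index 5
Change at index 6: 26 -> 52
Index 6 was NOT the min. New min = min(-20, 52). No rescan of other elements needed.
Needs rescan: no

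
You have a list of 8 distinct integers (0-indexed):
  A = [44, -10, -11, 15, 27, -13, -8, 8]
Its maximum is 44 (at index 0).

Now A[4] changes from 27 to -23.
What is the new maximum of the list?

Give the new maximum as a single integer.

Answer: 44

Derivation:
Old max = 44 (at index 0)
Change: A[4] 27 -> -23
Changed element was NOT the old max.
  New max = max(old_max, new_val) = max(44, -23) = 44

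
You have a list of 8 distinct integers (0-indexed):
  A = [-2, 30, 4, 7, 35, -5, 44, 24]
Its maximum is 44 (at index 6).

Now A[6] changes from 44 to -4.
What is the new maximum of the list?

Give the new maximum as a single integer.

Old max = 44 (at index 6)
Change: A[6] 44 -> -4
Changed element WAS the max -> may need rescan.
  Max of remaining elements: 35
  New max = max(-4, 35) = 35

Answer: 35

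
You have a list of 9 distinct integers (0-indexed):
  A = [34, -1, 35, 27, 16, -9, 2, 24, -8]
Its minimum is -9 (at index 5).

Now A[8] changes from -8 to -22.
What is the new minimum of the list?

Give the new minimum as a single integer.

Old min = -9 (at index 5)
Change: A[8] -8 -> -22
Changed element was NOT the old min.
  New min = min(old_min, new_val) = min(-9, -22) = -22

Answer: -22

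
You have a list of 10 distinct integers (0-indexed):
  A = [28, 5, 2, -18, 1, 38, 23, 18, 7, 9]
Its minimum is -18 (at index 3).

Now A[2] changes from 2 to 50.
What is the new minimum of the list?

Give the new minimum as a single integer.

Old min = -18 (at index 3)
Change: A[2] 2 -> 50
Changed element was NOT the old min.
  New min = min(old_min, new_val) = min(-18, 50) = -18

Answer: -18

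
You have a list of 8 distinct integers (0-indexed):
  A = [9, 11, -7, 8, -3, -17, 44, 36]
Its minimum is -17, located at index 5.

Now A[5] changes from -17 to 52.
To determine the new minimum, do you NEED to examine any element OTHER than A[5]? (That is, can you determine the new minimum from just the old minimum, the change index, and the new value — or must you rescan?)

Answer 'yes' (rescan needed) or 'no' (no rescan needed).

Old min = -17 at index 5
Change at index 5: -17 -> 52
Index 5 WAS the min and new value 52 > old min -17. Must rescan other elements to find the new min.
Needs rescan: yes

Answer: yes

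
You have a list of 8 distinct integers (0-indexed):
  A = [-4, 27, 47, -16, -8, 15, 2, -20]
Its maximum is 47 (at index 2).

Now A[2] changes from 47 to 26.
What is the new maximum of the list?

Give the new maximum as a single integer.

Old max = 47 (at index 2)
Change: A[2] 47 -> 26
Changed element WAS the max -> may need rescan.
  Max of remaining elements: 27
  New max = max(26, 27) = 27

Answer: 27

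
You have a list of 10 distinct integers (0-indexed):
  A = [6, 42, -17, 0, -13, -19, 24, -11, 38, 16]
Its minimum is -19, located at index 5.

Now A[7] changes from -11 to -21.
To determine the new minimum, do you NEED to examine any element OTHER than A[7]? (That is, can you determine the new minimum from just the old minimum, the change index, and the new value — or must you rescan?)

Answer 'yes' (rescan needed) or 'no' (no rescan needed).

Old min = -19 at index 5
Change at index 7: -11 -> -21
Index 7 was NOT the min. New min = min(-19, -21). No rescan of other elements needed.
Needs rescan: no

Answer: no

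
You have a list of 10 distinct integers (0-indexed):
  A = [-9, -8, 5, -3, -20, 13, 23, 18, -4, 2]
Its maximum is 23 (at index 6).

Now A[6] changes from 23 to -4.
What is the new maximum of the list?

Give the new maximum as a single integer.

Old max = 23 (at index 6)
Change: A[6] 23 -> -4
Changed element WAS the max -> may need rescan.
  Max of remaining elements: 18
  New max = max(-4, 18) = 18

Answer: 18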